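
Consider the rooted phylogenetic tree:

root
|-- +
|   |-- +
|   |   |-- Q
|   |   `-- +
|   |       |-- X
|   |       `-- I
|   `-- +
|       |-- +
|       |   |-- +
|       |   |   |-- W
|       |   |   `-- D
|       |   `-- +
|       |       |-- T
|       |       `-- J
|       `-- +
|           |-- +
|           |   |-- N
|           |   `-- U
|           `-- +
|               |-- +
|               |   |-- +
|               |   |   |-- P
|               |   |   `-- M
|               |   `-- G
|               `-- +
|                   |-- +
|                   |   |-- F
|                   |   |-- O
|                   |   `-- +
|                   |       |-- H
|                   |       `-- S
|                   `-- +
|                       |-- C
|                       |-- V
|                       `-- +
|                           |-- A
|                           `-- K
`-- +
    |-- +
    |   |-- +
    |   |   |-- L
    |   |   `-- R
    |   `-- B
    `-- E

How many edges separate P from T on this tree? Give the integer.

The MRCA of P and T is the node subtending (((W,D),(T,J)),((N,U),(((P,M),G),((F,O,(H,S)),(C,V,(A,K)))))).
From P up to that node: 5 branches. From T up to the same node: 3 branches. Total: 5 + 3 = 8.

8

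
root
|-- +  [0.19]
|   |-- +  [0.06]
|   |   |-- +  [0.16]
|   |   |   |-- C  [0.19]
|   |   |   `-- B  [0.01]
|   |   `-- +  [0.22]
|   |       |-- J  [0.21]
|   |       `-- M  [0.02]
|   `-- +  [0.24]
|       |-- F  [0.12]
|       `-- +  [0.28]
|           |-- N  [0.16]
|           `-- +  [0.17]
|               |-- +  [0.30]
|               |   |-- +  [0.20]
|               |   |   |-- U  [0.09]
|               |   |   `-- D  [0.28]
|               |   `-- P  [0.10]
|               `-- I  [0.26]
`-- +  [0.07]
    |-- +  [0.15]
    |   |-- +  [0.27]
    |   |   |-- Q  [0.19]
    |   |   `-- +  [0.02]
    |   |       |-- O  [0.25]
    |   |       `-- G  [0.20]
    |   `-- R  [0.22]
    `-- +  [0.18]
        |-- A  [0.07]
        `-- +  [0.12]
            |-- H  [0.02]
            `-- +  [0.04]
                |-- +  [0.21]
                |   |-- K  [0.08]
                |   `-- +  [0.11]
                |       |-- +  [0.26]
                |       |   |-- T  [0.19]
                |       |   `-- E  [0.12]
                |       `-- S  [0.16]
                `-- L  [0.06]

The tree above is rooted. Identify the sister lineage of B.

B attaches to the tree at the node subtending (C,B).
The other lineage descending from that same node — the sister group — is the single tip C.

C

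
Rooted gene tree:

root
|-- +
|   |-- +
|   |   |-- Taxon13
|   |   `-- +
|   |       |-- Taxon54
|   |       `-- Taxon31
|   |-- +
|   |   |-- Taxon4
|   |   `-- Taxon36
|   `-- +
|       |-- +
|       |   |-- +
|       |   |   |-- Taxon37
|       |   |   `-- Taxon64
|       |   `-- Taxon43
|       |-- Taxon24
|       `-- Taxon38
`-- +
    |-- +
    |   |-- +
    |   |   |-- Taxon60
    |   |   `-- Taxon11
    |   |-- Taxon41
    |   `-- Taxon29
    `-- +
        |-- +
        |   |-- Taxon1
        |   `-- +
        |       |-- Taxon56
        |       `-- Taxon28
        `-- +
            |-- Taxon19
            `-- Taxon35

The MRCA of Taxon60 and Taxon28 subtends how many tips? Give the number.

9

The MRCA of Taxon60 and Taxon28 is the node subtending (((Taxon60,Taxon11),Taxon41,Taxon29),((Taxon1,(Taxon56,Taxon28)),(Taxon19,Taxon35))).
That clade contains 9 terminal taxa: Taxon1, Taxon11, Taxon19, Taxon28, Taxon29, Taxon35, Taxon41, Taxon56, Taxon60.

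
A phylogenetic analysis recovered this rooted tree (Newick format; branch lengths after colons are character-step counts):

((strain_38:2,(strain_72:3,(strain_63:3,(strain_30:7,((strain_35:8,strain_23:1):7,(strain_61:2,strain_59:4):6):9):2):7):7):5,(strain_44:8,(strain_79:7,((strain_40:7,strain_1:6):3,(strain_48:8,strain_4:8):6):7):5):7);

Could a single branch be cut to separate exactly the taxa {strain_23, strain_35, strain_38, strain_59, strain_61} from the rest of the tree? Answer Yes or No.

The MRCA of the listed taxa subtends (strain_38,(strain_72,(strain_63,(strain_30,((strain_35,strain_23),(strain_61,strain_59)))))).
That clade also contains strain_30, strain_63, strain_72, which are not in the proposed group, so the group is not monophyletic.

No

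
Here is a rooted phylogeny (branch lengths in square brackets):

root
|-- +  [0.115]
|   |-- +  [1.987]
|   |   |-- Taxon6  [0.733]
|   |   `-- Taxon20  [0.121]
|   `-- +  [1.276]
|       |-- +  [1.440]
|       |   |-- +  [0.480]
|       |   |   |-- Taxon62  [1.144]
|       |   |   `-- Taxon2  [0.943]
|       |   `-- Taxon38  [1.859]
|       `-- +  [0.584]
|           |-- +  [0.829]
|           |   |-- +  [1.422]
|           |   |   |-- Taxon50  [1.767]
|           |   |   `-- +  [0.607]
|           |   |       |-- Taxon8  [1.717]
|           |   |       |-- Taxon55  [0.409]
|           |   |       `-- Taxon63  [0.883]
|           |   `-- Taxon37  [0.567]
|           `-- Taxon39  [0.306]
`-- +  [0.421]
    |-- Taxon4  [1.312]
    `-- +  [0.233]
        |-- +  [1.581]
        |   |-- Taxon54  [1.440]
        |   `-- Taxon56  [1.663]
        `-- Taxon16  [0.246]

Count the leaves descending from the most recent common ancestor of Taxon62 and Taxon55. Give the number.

The MRCA of Taxon62 and Taxon55 is the node subtending (((Taxon62,Taxon2),Taxon38),(((Taxon50,(Taxon8,Taxon55,Taxon63)),Taxon37),Taxon39)).
That clade contains 9 terminal taxa: Taxon2, Taxon37, Taxon38, Taxon39, Taxon50, Taxon55, Taxon62, Taxon63, Taxon8.

9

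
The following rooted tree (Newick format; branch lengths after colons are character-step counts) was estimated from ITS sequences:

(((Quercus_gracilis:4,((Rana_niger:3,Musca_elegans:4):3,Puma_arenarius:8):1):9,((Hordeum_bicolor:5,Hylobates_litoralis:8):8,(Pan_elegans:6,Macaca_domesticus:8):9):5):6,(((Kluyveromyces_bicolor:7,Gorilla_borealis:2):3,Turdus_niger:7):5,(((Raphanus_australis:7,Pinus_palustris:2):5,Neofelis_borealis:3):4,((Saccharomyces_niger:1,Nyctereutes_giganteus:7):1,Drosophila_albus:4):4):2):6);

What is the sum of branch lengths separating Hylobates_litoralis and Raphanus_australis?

51

The path runs Hylobates_litoralis → … → MRCA → … → Raphanus_australis; the MRCA is the root of the tree.
Branch lengths along that path: 8 + 8 + 5 + 6 + 6 + 2 + 4 + 5 + 7 = 51.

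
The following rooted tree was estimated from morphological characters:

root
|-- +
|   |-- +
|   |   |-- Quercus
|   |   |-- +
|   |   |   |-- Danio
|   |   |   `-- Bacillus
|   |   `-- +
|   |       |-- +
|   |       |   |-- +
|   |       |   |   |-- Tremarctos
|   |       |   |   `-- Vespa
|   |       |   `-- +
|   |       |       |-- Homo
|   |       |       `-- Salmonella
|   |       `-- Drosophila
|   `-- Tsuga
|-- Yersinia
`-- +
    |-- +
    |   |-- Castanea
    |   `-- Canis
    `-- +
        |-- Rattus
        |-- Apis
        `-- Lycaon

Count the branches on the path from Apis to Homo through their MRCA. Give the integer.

9

The MRCA of Apis and Homo is the root of the tree.
From Apis up to that node: 3 branches. From Homo up to the same node: 6 branches. Total: 3 + 6 = 9.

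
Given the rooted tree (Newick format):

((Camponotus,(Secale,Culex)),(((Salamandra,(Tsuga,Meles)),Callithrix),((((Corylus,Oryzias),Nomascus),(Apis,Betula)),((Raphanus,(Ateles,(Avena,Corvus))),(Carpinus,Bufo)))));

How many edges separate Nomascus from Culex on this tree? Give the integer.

The MRCA of Nomascus and Culex is the root of the tree.
From Nomascus up to that node: 5 branches. From Culex up to the same node: 3 branches. Total: 5 + 3 = 8.

8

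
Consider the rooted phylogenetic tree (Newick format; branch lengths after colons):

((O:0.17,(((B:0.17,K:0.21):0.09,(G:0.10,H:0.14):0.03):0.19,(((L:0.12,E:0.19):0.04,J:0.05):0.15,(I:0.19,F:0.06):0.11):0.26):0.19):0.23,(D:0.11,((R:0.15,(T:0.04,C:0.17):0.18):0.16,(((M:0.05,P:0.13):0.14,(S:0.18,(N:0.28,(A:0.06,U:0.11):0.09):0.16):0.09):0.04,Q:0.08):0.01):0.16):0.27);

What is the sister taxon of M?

P

M attaches to the tree at the node subtending (M,P).
The other lineage descending from that same node — the sister group — is the single tip P.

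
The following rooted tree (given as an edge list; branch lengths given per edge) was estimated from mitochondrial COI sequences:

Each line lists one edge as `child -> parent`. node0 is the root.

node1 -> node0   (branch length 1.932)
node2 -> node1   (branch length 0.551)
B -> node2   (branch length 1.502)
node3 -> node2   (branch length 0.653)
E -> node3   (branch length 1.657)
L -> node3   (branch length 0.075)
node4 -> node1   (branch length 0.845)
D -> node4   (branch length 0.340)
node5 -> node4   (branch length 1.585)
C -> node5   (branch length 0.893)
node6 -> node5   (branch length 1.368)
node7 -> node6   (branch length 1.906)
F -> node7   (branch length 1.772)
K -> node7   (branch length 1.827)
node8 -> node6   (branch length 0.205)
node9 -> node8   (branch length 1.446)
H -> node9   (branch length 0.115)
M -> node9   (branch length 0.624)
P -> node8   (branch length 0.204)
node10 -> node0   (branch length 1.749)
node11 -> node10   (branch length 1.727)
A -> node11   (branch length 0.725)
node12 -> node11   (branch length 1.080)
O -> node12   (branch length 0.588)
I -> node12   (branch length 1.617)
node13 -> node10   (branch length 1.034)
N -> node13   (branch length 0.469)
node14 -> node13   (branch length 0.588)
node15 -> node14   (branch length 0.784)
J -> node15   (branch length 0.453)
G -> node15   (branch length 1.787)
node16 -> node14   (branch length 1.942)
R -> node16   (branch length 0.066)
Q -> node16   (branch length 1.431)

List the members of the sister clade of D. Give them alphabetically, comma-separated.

C, F, H, K, M, P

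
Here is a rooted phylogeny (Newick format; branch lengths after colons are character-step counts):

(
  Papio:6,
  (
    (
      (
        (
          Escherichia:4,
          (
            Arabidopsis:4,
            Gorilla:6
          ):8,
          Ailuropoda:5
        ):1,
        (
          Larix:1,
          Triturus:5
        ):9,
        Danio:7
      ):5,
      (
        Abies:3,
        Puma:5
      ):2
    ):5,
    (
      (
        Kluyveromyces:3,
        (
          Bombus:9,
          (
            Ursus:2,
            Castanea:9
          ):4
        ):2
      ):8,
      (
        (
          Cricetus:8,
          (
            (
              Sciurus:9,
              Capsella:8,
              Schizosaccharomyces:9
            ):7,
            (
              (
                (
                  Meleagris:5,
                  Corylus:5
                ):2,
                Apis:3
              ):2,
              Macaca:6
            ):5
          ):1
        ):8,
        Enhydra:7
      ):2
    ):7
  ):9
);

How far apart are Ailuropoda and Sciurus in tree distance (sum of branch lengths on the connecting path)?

50

The path runs Ailuropoda → … → MRCA → … → Sciurus; the MRCA is the node subtending ((((Escherichia,(Arabidopsis,Gorilla),Ailuropoda),(Larix,Triturus),Danio),(Abies,Puma)),((Kluyveromyces,(Bombus,(Ursus,Castanea))),((Cricetus,((Sciurus,Capsella,Schizosaccharomyces),(((Meleagris,Corylus),Apis),Macaca))),Enhydra))).
Branch lengths along that path: 5 + 1 + 5 + 5 + 7 + 2 + 8 + 1 + 7 + 9 = 50.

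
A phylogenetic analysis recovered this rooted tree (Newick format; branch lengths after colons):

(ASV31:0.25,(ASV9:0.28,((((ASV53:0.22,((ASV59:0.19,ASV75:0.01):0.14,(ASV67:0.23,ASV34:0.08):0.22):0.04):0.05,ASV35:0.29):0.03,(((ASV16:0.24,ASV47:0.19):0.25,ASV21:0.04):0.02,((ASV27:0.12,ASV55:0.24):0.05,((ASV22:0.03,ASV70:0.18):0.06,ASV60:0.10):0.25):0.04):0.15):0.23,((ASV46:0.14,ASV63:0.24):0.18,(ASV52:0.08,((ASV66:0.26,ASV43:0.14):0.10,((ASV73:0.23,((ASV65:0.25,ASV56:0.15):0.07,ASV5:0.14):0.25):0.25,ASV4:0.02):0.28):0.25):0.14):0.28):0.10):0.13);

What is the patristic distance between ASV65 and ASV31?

The path runs ASV65 → … → MRCA → … → ASV31; the MRCA is the root of the tree.
Branch lengths along that path: 0.25 + 0.07 + 0.25 + 0.25 + 0.28 + 0.25 + 0.14 + 0.28 + 0.10 + 0.13 + 0.25 = 2.25.

2.25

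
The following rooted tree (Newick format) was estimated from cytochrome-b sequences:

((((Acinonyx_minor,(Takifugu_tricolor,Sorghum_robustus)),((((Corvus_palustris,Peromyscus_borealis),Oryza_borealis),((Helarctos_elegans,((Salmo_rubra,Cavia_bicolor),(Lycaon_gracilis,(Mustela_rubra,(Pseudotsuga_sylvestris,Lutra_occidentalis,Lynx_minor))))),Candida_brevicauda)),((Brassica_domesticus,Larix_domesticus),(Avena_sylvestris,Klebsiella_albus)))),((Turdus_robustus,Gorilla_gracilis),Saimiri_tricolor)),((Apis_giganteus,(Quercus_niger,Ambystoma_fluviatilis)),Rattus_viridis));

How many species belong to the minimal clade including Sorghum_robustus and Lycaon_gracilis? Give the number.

The MRCA of Sorghum_robustus and Lycaon_gracilis is the node subtending ((Acinonyx_minor,(Takifugu_tricolor,Sorghum_robustus)),((((Corvus_palustris,Peromyscus_borealis),Oryza_borealis),((Helarctos_elegans,((Salmo_rubra,Cavia_bicolor),(Lycaon_gracilis,(Mustela_rubra,(Pseudotsuga_sylvestris,Lutra_occidentalis,Lynx_minor))))),Candida_brevicauda)),((Brassica_domesticus,Larix_domesticus),(Avena_sylvestris,Klebsiella_albus)))).
That clade contains 19 terminal taxa: Acinonyx_minor, Avena_sylvestris, Brassica_domesticus, Candida_brevicauda, Cavia_bicolor, Corvus_palustris, Helarctos_elegans, Klebsiella_albus, Larix_domesticus, Lutra_occidentalis, Lycaon_gracilis, Lynx_minor, Mustela_rubra, Oryza_borealis, Peromyscus_borealis, Pseudotsuga_sylvestris, Salmo_rubra, Sorghum_robustus, Takifugu_tricolor.

19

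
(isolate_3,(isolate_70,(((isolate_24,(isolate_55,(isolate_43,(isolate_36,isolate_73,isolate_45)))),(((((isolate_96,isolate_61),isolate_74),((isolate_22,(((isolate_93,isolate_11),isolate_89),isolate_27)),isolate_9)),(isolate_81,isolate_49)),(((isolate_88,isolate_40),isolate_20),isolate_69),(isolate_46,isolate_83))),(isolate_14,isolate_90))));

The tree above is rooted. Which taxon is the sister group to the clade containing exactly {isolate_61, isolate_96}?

The clade containing exactly {isolate_61, isolate_96} attaches to the tree at the node subtending ((isolate_96,isolate_61),isolate_74).
The other lineage descending from that same node — the sister group — is the single tip isolate_74.

isolate_74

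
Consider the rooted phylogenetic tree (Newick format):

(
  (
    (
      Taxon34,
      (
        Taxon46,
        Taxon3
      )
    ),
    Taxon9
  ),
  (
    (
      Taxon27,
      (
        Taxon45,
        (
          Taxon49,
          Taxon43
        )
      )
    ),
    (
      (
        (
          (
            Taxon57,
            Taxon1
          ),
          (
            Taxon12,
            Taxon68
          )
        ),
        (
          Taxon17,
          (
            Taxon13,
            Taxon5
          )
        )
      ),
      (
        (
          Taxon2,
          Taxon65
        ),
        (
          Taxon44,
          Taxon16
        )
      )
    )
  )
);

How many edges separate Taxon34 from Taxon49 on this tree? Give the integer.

8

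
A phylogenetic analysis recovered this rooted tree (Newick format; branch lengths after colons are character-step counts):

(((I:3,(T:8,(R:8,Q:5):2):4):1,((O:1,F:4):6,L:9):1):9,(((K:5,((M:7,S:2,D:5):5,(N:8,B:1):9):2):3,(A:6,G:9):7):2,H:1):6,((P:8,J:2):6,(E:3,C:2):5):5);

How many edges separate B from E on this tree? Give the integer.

The MRCA of B and E is the root of the tree.
From B up to that node: 6 branches. From E up to the same node: 3 branches. Total: 6 + 3 = 9.

9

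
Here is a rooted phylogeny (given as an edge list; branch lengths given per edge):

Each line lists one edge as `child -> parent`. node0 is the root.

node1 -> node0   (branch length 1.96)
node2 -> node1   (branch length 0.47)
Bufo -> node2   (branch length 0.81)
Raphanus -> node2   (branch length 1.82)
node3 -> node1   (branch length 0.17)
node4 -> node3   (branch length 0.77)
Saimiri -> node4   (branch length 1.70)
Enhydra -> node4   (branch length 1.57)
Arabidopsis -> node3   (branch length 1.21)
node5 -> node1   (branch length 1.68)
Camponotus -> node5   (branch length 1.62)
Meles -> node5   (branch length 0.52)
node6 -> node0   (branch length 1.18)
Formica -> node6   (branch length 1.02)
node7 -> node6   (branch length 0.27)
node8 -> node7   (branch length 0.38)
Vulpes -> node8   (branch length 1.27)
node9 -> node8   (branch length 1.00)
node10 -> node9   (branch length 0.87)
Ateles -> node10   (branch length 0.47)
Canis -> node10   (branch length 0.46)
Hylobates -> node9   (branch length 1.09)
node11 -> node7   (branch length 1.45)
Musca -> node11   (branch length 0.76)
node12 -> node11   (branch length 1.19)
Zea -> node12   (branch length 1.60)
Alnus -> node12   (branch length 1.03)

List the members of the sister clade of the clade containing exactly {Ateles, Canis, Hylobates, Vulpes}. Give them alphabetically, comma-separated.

The clade containing exactly {Ateles, Canis, Hylobates, Vulpes} attaches to the tree at the node subtending ((Vulpes,((Ateles,Canis),Hylobates)),(Musca,(Zea,Alnus))).
The other lineage descending from that same node — the sister group — is (Musca,(Zea,Alnus)); its 3 tips in alphabetical order are the answer.

Alnus, Musca, Zea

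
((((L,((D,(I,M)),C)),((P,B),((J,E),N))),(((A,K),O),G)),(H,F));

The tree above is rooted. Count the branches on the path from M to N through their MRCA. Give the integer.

8

The MRCA of M and N is the node subtending ((L,((D,(I,M)),C)),((P,B),((J,E),N))).
From M up to that node: 5 branches. From N up to the same node: 3 branches. Total: 5 + 3 = 8.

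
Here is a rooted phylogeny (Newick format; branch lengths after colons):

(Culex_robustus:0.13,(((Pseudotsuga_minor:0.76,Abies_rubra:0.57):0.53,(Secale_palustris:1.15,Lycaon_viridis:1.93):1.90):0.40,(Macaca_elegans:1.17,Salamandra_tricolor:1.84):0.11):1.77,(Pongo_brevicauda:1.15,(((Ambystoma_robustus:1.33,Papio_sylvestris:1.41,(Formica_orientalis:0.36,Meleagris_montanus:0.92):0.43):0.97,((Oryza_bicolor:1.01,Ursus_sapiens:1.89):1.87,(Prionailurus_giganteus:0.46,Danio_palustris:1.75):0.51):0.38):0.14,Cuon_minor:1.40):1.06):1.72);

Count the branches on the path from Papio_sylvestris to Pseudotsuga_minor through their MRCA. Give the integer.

The MRCA of Papio_sylvestris and Pseudotsuga_minor is the root of the tree.
From Papio_sylvestris up to that node: 5 branches. From Pseudotsuga_minor up to the same node: 4 branches. Total: 5 + 4 = 9.

9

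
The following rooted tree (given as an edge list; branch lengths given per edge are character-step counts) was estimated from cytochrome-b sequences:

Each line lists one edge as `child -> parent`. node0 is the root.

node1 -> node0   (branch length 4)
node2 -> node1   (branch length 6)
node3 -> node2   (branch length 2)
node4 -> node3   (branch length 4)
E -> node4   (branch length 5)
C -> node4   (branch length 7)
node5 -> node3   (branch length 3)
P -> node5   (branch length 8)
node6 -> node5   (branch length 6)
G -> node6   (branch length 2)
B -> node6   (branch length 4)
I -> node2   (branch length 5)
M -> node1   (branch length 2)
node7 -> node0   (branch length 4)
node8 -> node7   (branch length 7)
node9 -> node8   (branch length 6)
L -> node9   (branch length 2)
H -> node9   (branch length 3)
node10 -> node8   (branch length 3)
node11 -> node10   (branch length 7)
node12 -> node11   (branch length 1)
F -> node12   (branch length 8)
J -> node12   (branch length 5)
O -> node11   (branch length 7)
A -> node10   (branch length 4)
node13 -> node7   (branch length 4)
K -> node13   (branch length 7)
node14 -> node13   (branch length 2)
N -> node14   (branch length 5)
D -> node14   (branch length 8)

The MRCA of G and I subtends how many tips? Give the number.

The MRCA of G and I is the node subtending (((E,C),(P,(G,B))),I).
That clade contains 6 terminal taxa: B, C, E, G, I, P.

6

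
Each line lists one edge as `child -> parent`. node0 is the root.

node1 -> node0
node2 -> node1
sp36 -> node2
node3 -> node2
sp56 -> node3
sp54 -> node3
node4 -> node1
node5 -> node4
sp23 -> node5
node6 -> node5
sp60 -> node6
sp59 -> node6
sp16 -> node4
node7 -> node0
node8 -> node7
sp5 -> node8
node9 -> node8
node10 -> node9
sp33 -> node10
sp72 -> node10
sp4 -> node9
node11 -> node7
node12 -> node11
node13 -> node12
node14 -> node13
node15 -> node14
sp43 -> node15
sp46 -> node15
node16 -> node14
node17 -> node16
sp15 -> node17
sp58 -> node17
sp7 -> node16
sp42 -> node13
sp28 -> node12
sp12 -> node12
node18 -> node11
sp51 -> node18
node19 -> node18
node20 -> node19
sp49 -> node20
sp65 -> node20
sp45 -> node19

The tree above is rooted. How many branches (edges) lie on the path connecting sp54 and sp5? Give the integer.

7

The MRCA of sp54 and sp5 is the root of the tree.
From sp54 up to that node: 4 branches. From sp5 up to the same node: 3 branches. Total: 4 + 3 = 7.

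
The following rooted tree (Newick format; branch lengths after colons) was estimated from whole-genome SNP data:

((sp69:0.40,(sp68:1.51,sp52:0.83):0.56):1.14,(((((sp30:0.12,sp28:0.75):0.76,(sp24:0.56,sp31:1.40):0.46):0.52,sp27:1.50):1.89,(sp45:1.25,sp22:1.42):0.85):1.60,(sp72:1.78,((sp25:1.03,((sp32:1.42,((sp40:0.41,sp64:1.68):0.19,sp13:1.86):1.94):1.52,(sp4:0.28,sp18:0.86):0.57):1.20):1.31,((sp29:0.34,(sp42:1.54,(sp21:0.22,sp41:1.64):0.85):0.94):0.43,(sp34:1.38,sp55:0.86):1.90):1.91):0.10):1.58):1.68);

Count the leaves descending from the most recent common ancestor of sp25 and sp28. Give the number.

The MRCA of sp25 and sp28 is the node subtending (((((sp30,sp28),(sp24,sp31)),sp27),(sp45,sp22)),(sp72,((sp25,((sp32,((sp40,sp64),sp13)),(sp4,sp18))),((sp29,(sp42,(sp21,sp41))),(sp34,sp55))))).
That clade contains 21 terminal taxa: sp13, sp18, sp21, sp22, sp24, sp25, sp27, sp28, sp29, sp30, sp31, sp32, sp34, sp4, sp40, sp41, sp42, sp45, sp55, sp64, sp72.

21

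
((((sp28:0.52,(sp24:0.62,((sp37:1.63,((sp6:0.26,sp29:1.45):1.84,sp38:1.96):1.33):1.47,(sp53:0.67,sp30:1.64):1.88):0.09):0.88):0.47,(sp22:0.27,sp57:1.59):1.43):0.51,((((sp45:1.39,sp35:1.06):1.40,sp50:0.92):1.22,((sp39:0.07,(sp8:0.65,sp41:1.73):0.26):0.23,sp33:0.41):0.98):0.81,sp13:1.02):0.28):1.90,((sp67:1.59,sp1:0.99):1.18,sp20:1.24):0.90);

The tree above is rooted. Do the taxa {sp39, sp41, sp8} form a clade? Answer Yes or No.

The most recent common ancestor of these taxa subtends (sp39,(sp8,sp41)).
That clade has exactly 3 tips — every listed taxon and nothing else — so the group is monophyletic.

Yes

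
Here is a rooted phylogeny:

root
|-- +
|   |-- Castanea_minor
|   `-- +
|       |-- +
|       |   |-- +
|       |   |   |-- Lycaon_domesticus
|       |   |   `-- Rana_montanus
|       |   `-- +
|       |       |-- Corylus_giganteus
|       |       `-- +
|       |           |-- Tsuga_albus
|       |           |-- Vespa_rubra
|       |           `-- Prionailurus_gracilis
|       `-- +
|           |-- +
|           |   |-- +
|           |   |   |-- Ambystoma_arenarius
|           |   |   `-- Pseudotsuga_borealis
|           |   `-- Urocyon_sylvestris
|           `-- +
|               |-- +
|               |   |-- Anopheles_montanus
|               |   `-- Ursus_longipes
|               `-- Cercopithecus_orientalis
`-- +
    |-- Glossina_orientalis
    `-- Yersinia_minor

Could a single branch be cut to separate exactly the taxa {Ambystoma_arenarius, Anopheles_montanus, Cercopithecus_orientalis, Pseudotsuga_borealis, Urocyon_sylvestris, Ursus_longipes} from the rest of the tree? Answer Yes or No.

Yes

The most recent common ancestor of these taxa subtends (((Ambystoma_arenarius,Pseudotsuga_borealis),Urocyon_sylvestris),((Anopheles_montanus,Ursus_longipes),Cercopithecus_orientalis)).
That clade has exactly 6 tips — every listed taxon and nothing else — so the group is monophyletic.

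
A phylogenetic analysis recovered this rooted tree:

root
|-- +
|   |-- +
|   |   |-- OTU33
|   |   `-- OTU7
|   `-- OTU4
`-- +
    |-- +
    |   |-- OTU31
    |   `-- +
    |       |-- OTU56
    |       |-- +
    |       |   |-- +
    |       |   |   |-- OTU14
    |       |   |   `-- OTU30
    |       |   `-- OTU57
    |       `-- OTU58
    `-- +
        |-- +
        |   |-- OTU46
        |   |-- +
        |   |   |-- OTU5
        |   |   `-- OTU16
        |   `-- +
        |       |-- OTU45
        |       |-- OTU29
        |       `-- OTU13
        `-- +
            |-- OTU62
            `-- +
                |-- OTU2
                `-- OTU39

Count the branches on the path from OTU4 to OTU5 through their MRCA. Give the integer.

The MRCA of OTU4 and OTU5 is the root of the tree.
From OTU4 up to that node: 2 branches. From OTU5 up to the same node: 5 branches. Total: 2 + 5 = 7.

7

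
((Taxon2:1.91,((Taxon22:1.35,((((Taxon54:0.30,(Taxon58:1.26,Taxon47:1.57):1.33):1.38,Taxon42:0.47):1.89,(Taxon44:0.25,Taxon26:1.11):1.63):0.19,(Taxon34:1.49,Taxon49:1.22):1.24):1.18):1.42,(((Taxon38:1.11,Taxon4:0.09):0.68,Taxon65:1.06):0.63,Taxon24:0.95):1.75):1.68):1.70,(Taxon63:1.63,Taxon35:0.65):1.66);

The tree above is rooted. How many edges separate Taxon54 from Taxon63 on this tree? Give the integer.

10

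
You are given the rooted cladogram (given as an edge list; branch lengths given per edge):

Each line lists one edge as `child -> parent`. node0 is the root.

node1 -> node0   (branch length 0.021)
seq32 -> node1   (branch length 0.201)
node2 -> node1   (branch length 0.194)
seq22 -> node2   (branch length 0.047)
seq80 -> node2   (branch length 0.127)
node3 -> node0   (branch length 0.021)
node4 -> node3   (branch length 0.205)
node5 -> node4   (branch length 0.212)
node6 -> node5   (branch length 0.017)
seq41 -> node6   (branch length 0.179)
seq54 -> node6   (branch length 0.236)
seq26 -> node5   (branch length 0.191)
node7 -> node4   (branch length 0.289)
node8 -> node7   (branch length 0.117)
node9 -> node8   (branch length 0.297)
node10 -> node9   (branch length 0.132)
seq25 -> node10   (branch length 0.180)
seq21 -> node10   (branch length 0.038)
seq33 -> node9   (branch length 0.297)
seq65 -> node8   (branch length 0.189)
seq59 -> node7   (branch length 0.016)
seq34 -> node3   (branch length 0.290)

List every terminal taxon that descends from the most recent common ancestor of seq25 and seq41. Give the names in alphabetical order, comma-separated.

seq21, seq25, seq26, seq33, seq41, seq54, seq59, seq65

Tracing seq25: it sits inside (seq25,seq21).
Tracing seq41: it sits inside (seq41,seq54).
The smallest clade enclosing both is (((seq41,seq54),seq26),((((seq25,seq21),seq33),seq65),seq59)); the answer is its 8 terminal taxa in alphabetical order.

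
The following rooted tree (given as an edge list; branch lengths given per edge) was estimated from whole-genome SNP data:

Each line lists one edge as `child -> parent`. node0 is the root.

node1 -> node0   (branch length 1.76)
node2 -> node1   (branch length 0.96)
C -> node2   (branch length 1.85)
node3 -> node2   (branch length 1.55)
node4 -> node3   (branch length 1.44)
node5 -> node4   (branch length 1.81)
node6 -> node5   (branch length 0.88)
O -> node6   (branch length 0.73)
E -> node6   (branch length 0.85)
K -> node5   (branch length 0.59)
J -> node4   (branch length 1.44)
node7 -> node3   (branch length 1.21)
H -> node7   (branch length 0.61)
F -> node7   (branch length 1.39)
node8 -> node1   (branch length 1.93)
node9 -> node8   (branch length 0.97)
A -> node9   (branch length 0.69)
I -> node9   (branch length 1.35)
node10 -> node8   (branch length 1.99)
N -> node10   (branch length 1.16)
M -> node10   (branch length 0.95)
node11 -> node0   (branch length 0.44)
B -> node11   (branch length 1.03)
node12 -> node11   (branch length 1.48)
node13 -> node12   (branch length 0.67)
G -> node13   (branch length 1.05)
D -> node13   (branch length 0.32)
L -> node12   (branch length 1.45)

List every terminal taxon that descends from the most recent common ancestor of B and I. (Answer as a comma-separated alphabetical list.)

Tracing B: it sits inside (B,((G,D),L)).
Tracing I: it sits inside (A,I).
The smallest clade enclosing both is the whole tree (their MRCA is the root), so the answer is all 15 tips in alphabetical order.

A, B, C, D, E, F, G, H, I, J, K, L, M, N, O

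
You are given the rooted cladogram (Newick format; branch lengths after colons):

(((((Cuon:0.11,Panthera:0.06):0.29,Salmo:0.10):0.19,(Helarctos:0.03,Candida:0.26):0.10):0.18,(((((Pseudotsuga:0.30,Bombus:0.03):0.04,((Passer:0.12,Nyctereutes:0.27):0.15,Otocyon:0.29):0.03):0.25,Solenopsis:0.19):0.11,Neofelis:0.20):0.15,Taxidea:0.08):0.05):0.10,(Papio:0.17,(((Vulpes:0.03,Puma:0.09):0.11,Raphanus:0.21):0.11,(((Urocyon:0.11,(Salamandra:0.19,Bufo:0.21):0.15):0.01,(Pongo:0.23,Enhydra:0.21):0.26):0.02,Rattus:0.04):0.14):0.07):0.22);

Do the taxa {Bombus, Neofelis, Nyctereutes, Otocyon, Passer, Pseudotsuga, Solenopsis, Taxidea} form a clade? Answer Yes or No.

The most recent common ancestor of these taxa subtends (((((Pseudotsuga,Bombus),((Passer,Nyctereutes),Otocyon)),Solenopsis),Neofelis),Taxidea).
That clade has exactly 8 tips — every listed taxon and nothing else — so the group is monophyletic.

Yes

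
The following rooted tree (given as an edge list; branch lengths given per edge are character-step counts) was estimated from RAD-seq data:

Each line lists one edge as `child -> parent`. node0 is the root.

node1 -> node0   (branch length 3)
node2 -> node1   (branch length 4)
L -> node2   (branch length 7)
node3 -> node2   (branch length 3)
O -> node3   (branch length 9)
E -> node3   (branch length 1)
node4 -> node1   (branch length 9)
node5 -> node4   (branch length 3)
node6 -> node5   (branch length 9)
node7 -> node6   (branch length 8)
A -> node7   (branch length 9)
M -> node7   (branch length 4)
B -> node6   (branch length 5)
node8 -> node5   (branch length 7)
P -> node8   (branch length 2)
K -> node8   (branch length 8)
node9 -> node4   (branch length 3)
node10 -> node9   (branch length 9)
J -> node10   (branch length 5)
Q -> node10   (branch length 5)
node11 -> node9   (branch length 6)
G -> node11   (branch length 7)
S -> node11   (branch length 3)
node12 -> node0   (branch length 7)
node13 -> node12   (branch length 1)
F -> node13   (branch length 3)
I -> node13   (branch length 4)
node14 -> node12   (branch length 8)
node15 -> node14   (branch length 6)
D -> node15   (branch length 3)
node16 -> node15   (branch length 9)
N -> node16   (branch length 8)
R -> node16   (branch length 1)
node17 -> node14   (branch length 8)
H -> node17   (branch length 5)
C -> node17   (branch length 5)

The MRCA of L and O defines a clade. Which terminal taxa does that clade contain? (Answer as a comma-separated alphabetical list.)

E, L, O

Tracing L: it sits inside (L,(O,E)).
Tracing O: it sits inside (O,E).
The smallest clade enclosing both is (L,(O,E)); the answer is its 3 terminal taxa in alphabetical order.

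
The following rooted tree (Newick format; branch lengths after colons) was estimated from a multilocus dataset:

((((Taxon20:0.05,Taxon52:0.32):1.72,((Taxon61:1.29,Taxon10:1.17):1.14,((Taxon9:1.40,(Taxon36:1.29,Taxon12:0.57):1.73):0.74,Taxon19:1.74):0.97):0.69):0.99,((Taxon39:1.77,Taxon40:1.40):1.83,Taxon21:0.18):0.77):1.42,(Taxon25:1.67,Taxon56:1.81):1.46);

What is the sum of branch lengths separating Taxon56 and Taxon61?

8.80

The path runs Taxon56 → … → MRCA → … → Taxon61; the MRCA is the root of the tree.
Branch lengths along that path: 1.81 + 1.46 + 1.42 + 0.99 + 0.69 + 1.14 + 1.29 = 8.80.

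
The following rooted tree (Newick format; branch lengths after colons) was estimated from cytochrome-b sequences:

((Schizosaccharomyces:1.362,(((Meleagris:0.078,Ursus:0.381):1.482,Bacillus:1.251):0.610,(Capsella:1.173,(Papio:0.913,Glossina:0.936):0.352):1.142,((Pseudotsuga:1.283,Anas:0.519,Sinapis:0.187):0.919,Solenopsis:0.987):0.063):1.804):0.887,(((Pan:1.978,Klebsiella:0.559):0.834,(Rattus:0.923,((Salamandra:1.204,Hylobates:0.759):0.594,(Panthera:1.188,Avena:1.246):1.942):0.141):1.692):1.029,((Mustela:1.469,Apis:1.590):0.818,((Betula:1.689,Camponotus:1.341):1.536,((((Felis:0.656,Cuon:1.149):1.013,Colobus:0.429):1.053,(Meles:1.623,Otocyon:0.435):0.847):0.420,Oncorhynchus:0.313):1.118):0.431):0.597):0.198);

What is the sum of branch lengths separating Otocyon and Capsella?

9.052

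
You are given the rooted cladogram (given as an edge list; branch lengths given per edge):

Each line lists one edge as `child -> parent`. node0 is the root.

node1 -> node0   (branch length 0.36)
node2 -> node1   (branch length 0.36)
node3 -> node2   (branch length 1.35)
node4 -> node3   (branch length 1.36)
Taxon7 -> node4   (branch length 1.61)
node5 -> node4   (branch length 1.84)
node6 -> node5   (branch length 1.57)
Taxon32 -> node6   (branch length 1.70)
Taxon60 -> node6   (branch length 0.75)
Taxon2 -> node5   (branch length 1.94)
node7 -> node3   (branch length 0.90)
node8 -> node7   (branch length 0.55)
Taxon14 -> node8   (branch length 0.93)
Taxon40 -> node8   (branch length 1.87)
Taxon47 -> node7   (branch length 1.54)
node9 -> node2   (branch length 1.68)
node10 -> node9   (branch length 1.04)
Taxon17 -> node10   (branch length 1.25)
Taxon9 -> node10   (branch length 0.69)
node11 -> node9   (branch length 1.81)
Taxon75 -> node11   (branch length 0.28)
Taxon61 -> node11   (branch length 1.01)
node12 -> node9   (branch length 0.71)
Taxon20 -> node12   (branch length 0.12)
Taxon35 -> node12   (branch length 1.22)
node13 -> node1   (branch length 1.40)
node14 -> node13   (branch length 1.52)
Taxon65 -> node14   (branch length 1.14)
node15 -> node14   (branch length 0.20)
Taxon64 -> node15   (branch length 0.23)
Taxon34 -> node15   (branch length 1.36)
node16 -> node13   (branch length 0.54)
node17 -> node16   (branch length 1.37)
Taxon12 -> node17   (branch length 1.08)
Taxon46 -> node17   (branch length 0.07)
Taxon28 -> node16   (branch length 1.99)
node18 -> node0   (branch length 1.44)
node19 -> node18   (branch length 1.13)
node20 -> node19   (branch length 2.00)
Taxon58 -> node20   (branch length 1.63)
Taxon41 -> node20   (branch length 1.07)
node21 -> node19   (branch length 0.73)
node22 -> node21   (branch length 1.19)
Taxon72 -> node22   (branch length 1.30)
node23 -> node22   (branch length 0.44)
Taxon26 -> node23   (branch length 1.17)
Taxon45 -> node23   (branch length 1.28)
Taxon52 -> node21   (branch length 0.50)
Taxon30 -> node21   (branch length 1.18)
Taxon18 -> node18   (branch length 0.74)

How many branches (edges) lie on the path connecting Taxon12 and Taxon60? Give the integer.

The MRCA of Taxon12 and Taxon60 is the node subtending ((((Taxon7,((Taxon32,Taxon60),Taxon2)),((Taxon14,Taxon40),Taxon47)),((Taxon17,Taxon9),(Taxon75,Taxon61),(Taxon20,Taxon35))),((Taxon65,(Taxon64,Taxon34)),((Taxon12,Taxon46),Taxon28))).
From Taxon12 up to that node: 4 branches. From Taxon60 up to the same node: 6 branches. Total: 4 + 6 = 10.

10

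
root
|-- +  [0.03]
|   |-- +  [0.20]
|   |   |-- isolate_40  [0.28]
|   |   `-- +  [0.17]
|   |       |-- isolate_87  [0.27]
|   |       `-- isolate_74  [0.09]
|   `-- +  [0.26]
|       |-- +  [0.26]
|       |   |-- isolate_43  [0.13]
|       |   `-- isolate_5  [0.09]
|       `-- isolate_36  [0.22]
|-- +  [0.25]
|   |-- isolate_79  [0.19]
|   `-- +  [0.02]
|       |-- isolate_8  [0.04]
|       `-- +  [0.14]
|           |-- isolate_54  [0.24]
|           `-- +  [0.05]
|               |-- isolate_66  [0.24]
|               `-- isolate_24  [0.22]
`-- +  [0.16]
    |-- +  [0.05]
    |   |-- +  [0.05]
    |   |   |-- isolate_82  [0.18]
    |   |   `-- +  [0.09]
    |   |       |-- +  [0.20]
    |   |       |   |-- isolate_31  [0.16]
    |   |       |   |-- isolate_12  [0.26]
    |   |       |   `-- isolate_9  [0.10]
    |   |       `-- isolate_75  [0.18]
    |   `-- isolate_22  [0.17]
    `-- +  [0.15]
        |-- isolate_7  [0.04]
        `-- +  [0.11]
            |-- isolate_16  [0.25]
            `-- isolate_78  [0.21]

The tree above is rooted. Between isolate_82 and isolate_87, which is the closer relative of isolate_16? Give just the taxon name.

isolate_82

The MRCA of isolate_16 and isolate_82 subtends (((isolate_82,((isolate_31,isolate_12,isolate_9),isolate_75)),isolate_22),(isolate_7,(isolate_16,isolate_78))) (9 taxa).
The MRCA of isolate_16 and isolate_87 is the root, subtending the entire tree (20 taxa).
The first is nested inside the second, so isolate_16 shares a more recent common ancestor with isolate_82.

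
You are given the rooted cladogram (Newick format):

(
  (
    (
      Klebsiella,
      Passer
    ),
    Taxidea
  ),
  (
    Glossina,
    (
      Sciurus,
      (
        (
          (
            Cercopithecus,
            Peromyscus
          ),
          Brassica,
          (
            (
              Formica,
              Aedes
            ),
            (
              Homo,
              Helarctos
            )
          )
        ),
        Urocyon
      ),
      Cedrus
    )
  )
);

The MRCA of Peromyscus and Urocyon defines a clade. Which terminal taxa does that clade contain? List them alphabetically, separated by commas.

Tracing Peromyscus: it sits inside (Cercopithecus,Peromyscus).
Tracing Urocyon: it sits inside (((Cercopithecus,Peromyscus),Brassica,((Formica,Aedes),(Homo,Helarctos))),Urocyon).
The smallest clade enclosing both is (((Cercopithecus,Peromyscus),Brassica,((Formica,Aedes),(Homo,Helarctos))),Urocyon); the answer is its 8 terminal taxa in alphabetical order.

Aedes, Brassica, Cercopithecus, Formica, Helarctos, Homo, Peromyscus, Urocyon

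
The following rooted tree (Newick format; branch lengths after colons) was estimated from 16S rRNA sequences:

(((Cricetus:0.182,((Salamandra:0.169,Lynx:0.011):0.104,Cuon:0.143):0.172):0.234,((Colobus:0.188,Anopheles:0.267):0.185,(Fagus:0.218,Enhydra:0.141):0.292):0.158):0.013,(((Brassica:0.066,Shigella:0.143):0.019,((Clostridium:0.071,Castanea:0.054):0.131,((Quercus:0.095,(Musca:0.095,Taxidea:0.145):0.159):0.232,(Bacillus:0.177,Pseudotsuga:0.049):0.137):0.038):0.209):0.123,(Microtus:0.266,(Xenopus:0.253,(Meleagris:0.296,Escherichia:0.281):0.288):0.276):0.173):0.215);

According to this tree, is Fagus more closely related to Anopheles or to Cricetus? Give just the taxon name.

The MRCA of Fagus and Anopheles subtends ((Colobus,Anopheles),(Fagus,Enhydra)) (4 taxa).
The MRCA of Fagus and Cricetus subtends ((Cricetus,((Salamandra,Lynx),Cuon)),((Colobus,Anopheles),(Fagus,Enhydra))) (8 taxa).
The first is nested inside the second, so Fagus shares a more recent common ancestor with Anopheles.

Anopheles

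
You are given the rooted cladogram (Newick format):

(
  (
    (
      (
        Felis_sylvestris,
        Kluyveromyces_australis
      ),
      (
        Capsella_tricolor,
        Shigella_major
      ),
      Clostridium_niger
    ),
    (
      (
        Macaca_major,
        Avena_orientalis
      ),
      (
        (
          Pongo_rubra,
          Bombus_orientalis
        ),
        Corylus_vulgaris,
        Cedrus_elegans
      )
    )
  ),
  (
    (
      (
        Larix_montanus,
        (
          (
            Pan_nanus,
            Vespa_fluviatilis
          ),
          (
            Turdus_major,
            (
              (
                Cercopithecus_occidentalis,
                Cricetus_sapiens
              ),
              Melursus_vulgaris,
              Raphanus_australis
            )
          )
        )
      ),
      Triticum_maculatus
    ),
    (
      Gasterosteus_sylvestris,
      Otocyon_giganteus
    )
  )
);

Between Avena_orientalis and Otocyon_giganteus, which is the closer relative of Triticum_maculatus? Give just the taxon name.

Otocyon_giganteus

The MRCA of Triticum_maculatus and Otocyon_giganteus subtends (((Larix_montanus,((Pan_nanus,Vespa_fluviatilis),(Turdus_major,((Cercopithecus_occidentalis,Cricetus_sapiens),Melursus_vulgaris,Raphanus_australis)))),Triticum_maculatus),(Gasterosteus_sylvestris,Otocyon_giganteus)) (11 taxa).
The MRCA of Triticum_maculatus and Avena_orientalis is the root, subtending the entire tree (22 taxa).
The first is nested inside the second, so Triticum_maculatus shares a more recent common ancestor with Otocyon_giganteus.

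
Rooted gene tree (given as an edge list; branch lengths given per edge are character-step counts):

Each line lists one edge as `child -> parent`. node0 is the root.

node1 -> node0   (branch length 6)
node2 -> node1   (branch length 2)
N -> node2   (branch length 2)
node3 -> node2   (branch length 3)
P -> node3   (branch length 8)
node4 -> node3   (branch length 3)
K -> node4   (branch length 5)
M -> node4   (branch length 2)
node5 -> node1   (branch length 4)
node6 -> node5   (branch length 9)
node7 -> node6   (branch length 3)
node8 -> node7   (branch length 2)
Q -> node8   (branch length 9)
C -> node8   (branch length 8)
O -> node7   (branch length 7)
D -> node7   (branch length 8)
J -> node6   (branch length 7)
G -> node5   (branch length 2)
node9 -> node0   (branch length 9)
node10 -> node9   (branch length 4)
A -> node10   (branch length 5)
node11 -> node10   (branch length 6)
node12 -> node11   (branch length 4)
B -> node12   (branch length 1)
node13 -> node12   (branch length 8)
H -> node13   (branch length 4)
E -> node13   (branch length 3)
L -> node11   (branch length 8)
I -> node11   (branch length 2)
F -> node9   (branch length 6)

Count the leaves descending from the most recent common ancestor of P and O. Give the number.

The MRCA of P and O is the node subtending ((N,(P,(K,M))),((((Q,C),O,D),J),G)).
That clade contains 10 terminal taxa: C, D, G, J, K, M, N, O, P, Q.

10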